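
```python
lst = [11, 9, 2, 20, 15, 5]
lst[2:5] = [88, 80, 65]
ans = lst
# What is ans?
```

lst starts as [11, 9, 2, 20, 15, 5] (length 6). The slice lst[2:5] covers indices [2, 3, 4] with values [2, 20, 15]. Replacing that slice with [88, 80, 65] (same length) produces [11, 9, 88, 80, 65, 5].

[11, 9, 88, 80, 65, 5]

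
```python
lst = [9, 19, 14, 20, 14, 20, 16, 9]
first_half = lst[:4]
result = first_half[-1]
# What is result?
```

lst has length 8. The slice lst[:4] selects indices [0, 1, 2, 3] (0->9, 1->19, 2->14, 3->20), giving [9, 19, 14, 20]. So first_half = [9, 19, 14, 20]. Then first_half[-1] = 20.

20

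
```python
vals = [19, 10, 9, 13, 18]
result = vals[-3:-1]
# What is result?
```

vals has length 5. The slice vals[-3:-1] selects indices [2, 3] (2->9, 3->13), giving [9, 13].

[9, 13]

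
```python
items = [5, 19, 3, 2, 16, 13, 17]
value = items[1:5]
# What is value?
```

items has length 7. The slice items[1:5] selects indices [1, 2, 3, 4] (1->19, 2->3, 3->2, 4->16), giving [19, 3, 2, 16].

[19, 3, 2, 16]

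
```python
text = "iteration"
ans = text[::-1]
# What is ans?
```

text has length 9. The slice text[::-1] selects indices [8, 7, 6, 5, 4, 3, 2, 1, 0] (8->'n', 7->'o', 6->'i', 5->'t', 4->'a', 3->'r', 2->'e', 1->'t', 0->'i'), giving 'noitareti'.

'noitareti'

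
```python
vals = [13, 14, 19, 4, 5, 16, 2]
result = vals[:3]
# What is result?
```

vals has length 7. The slice vals[:3] selects indices [0, 1, 2] (0->13, 1->14, 2->19), giving [13, 14, 19].

[13, 14, 19]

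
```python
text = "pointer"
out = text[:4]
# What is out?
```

text has length 7. The slice text[:4] selects indices [0, 1, 2, 3] (0->'p', 1->'o', 2->'i', 3->'n'), giving 'poin'.

'poin'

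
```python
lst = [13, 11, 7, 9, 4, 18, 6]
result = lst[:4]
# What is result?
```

lst has length 7. The slice lst[:4] selects indices [0, 1, 2, 3] (0->13, 1->11, 2->7, 3->9), giving [13, 11, 7, 9].

[13, 11, 7, 9]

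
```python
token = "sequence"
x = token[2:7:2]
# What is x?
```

token has length 8. The slice token[2:7:2] selects indices [2, 4, 6] (2->'q', 4->'e', 6->'c'), giving 'qec'.

'qec'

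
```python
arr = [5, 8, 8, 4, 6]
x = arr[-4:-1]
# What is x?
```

arr has length 5. The slice arr[-4:-1] selects indices [1, 2, 3] (1->8, 2->8, 3->4), giving [8, 8, 4].

[8, 8, 4]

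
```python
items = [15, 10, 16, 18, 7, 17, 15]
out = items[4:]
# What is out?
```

items has length 7. The slice items[4:] selects indices [4, 5, 6] (4->7, 5->17, 6->15), giving [7, 17, 15].

[7, 17, 15]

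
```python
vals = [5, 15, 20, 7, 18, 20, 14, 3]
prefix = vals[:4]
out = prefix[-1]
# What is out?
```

vals has length 8. The slice vals[:4] selects indices [0, 1, 2, 3] (0->5, 1->15, 2->20, 3->7), giving [5, 15, 20, 7]. So prefix = [5, 15, 20, 7]. Then prefix[-1] = 7.

7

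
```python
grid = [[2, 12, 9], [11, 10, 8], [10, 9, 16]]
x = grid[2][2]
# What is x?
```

grid[2] = [10, 9, 16]. Taking column 2 of that row yields 16.

16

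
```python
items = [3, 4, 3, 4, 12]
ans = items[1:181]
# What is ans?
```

items has length 5. The slice items[1:181] selects indices [1, 2, 3, 4] (1->4, 2->3, 3->4, 4->12), giving [4, 3, 4, 12].

[4, 3, 4, 12]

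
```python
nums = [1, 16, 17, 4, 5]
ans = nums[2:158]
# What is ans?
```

nums has length 5. The slice nums[2:158] selects indices [2, 3, 4] (2->17, 3->4, 4->5), giving [17, 4, 5].

[17, 4, 5]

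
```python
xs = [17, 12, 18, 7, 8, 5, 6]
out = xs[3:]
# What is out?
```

xs has length 7. The slice xs[3:] selects indices [3, 4, 5, 6] (3->7, 4->8, 5->5, 6->6), giving [7, 8, 5, 6].

[7, 8, 5, 6]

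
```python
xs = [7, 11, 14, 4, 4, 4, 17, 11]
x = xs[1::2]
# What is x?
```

xs has length 8. The slice xs[1::2] selects indices [1, 3, 5, 7] (1->11, 3->4, 5->4, 7->11), giving [11, 4, 4, 11].

[11, 4, 4, 11]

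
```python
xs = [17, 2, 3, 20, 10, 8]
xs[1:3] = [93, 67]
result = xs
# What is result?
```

xs starts as [17, 2, 3, 20, 10, 8] (length 6). The slice xs[1:3] covers indices [1, 2] with values [2, 3]. Replacing that slice with [93, 67] (same length) produces [17, 93, 67, 20, 10, 8].

[17, 93, 67, 20, 10, 8]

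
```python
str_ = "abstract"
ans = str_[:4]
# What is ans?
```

str_ has length 8. The slice str_[:4] selects indices [0, 1, 2, 3] (0->'a', 1->'b', 2->'s', 3->'t'), giving 'abst'.

'abst'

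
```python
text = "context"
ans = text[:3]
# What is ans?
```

text has length 7. The slice text[:3] selects indices [0, 1, 2] (0->'c', 1->'o', 2->'n'), giving 'con'.

'con'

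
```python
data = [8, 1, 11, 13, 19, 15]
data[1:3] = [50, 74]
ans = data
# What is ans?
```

data starts as [8, 1, 11, 13, 19, 15] (length 6). The slice data[1:3] covers indices [1, 2] with values [1, 11]. Replacing that slice with [50, 74] (same length) produces [8, 50, 74, 13, 19, 15].

[8, 50, 74, 13, 19, 15]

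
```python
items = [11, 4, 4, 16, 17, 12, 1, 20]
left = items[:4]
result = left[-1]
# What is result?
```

items has length 8. The slice items[:4] selects indices [0, 1, 2, 3] (0->11, 1->4, 2->4, 3->16), giving [11, 4, 4, 16]. So left = [11, 4, 4, 16]. Then left[-1] = 16.

16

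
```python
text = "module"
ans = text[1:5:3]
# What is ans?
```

text has length 6. The slice text[1:5:3] selects indices [1, 4] (1->'o', 4->'l'), giving 'ol'.

'ol'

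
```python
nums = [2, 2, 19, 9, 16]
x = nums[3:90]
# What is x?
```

nums has length 5. The slice nums[3:90] selects indices [3, 4] (3->9, 4->16), giving [9, 16].

[9, 16]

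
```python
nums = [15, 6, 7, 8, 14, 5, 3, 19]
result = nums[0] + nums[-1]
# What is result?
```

nums has length 8. nums[0] = 15.
nums has length 8. Negative index -1 maps to positive index 8 + (-1) = 7. nums[7] = 19.
Sum: 15 + 19 = 34.

34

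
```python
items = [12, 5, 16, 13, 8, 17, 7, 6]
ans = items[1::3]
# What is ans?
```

items has length 8. The slice items[1::3] selects indices [1, 4, 7] (1->5, 4->8, 7->6), giving [5, 8, 6].

[5, 8, 6]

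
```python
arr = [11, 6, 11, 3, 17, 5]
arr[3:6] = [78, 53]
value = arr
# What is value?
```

arr starts as [11, 6, 11, 3, 17, 5] (length 6). The slice arr[3:6] covers indices [3, 4, 5] with values [3, 17, 5]. Replacing that slice with [78, 53] (different length) produces [11, 6, 11, 78, 53].

[11, 6, 11, 78, 53]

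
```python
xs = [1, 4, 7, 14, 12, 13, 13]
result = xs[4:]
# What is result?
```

xs has length 7. The slice xs[4:] selects indices [4, 5, 6] (4->12, 5->13, 6->13), giving [12, 13, 13].

[12, 13, 13]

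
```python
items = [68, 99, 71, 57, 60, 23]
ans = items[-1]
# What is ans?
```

items has length 6. Negative index -1 maps to positive index 6 + (-1) = 5. items[5] = 23.

23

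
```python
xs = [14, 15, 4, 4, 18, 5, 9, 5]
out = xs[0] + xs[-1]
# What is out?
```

xs has length 8. xs[0] = 14.
xs has length 8. Negative index -1 maps to positive index 8 + (-1) = 7. xs[7] = 5.
Sum: 14 + 5 = 19.

19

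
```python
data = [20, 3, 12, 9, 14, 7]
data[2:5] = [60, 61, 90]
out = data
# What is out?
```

data starts as [20, 3, 12, 9, 14, 7] (length 6). The slice data[2:5] covers indices [2, 3, 4] with values [12, 9, 14]. Replacing that slice with [60, 61, 90] (same length) produces [20, 3, 60, 61, 90, 7].

[20, 3, 60, 61, 90, 7]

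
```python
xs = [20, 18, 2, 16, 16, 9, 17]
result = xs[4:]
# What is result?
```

xs has length 7. The slice xs[4:] selects indices [4, 5, 6] (4->16, 5->9, 6->17), giving [16, 9, 17].

[16, 9, 17]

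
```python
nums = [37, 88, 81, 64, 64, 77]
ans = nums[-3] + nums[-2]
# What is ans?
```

nums has length 6. Negative index -3 maps to positive index 6 + (-3) = 3. nums[3] = 64.
nums has length 6. Negative index -2 maps to positive index 6 + (-2) = 4. nums[4] = 64.
Sum: 64 + 64 = 128.

128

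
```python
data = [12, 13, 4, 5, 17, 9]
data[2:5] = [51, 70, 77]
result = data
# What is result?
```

data starts as [12, 13, 4, 5, 17, 9] (length 6). The slice data[2:5] covers indices [2, 3, 4] with values [4, 5, 17]. Replacing that slice with [51, 70, 77] (same length) produces [12, 13, 51, 70, 77, 9].

[12, 13, 51, 70, 77, 9]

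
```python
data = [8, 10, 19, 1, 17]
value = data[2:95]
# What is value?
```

data has length 5. The slice data[2:95] selects indices [2, 3, 4] (2->19, 3->1, 4->17), giving [19, 1, 17].

[19, 1, 17]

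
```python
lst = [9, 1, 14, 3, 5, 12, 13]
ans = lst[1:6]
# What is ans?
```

lst has length 7. The slice lst[1:6] selects indices [1, 2, 3, 4, 5] (1->1, 2->14, 3->3, 4->5, 5->12), giving [1, 14, 3, 5, 12].

[1, 14, 3, 5, 12]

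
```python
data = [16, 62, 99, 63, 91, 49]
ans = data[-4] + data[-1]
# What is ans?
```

data has length 6. Negative index -4 maps to positive index 6 + (-4) = 2. data[2] = 99.
data has length 6. Negative index -1 maps to positive index 6 + (-1) = 5. data[5] = 49.
Sum: 99 + 49 = 148.

148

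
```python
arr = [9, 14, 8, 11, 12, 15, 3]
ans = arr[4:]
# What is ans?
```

arr has length 7. The slice arr[4:] selects indices [4, 5, 6] (4->12, 5->15, 6->3), giving [12, 15, 3].

[12, 15, 3]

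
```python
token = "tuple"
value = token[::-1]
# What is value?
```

token has length 5. The slice token[::-1] selects indices [4, 3, 2, 1, 0] (4->'e', 3->'l', 2->'p', 1->'u', 0->'t'), giving 'elput'.

'elput'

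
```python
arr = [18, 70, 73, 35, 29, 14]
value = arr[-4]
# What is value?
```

arr has length 6. Negative index -4 maps to positive index 6 + (-4) = 2. arr[2] = 73.

73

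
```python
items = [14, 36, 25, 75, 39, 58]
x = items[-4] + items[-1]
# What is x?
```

items has length 6. Negative index -4 maps to positive index 6 + (-4) = 2. items[2] = 25.
items has length 6. Negative index -1 maps to positive index 6 + (-1) = 5. items[5] = 58.
Sum: 25 + 58 = 83.

83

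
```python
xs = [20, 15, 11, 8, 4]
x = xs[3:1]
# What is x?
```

xs has length 5. The slice xs[3:1] resolves to an empty index range, so the result is [].

[]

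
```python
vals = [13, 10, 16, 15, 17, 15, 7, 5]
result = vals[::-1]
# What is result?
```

vals has length 8. The slice vals[::-1] selects indices [7, 6, 5, 4, 3, 2, 1, 0] (7->5, 6->7, 5->15, 4->17, 3->15, 2->16, 1->10, 0->13), giving [5, 7, 15, 17, 15, 16, 10, 13].

[5, 7, 15, 17, 15, 16, 10, 13]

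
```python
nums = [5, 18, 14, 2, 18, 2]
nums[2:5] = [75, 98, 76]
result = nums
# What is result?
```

nums starts as [5, 18, 14, 2, 18, 2] (length 6). The slice nums[2:5] covers indices [2, 3, 4] with values [14, 2, 18]. Replacing that slice with [75, 98, 76] (same length) produces [5, 18, 75, 98, 76, 2].

[5, 18, 75, 98, 76, 2]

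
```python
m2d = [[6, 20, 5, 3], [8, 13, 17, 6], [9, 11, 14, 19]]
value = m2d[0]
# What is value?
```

m2d has 3 rows. Row 0 is [6, 20, 5, 3].

[6, 20, 5, 3]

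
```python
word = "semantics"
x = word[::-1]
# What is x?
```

word has length 9. The slice word[::-1] selects indices [8, 7, 6, 5, 4, 3, 2, 1, 0] (8->'s', 7->'c', 6->'i', 5->'t', 4->'n', 3->'a', 2->'m', 1->'e', 0->'s'), giving 'scitnames'.

'scitnames'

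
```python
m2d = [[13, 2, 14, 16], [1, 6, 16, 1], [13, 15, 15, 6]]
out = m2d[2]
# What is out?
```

m2d has 3 rows. Row 2 is [13, 15, 15, 6].

[13, 15, 15, 6]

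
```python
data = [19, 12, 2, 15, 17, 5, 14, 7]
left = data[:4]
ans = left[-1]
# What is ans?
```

data has length 8. The slice data[:4] selects indices [0, 1, 2, 3] (0->19, 1->12, 2->2, 3->15), giving [19, 12, 2, 15]. So left = [19, 12, 2, 15]. Then left[-1] = 15.

15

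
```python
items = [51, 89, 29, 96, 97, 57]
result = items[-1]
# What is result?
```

items has length 6. Negative index -1 maps to positive index 6 + (-1) = 5. items[5] = 57.

57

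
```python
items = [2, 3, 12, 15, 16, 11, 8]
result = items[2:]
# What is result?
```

items has length 7. The slice items[2:] selects indices [2, 3, 4, 5, 6] (2->12, 3->15, 4->16, 5->11, 6->8), giving [12, 15, 16, 11, 8].

[12, 15, 16, 11, 8]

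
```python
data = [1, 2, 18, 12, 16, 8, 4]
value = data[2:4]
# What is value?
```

data has length 7. The slice data[2:4] selects indices [2, 3] (2->18, 3->12), giving [18, 12].

[18, 12]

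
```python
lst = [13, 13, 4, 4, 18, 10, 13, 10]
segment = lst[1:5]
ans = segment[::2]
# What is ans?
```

lst has length 8. The slice lst[1:5] selects indices [1, 2, 3, 4] (1->13, 2->4, 3->4, 4->18), giving [13, 4, 4, 18]. So segment = [13, 4, 4, 18]. segment has length 4. The slice segment[::2] selects indices [0, 2] (0->13, 2->4), giving [13, 4].

[13, 4]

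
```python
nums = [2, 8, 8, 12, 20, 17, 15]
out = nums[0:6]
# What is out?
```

nums has length 7. The slice nums[0:6] selects indices [0, 1, 2, 3, 4, 5] (0->2, 1->8, 2->8, 3->12, 4->20, 5->17), giving [2, 8, 8, 12, 20, 17].

[2, 8, 8, 12, 20, 17]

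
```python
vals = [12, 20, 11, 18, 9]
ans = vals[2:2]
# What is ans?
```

vals has length 5. The slice vals[2:2] resolves to an empty index range, so the result is [].

[]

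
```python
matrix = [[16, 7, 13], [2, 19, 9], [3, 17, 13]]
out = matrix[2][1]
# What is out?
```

matrix[2] = [3, 17, 13]. Taking column 1 of that row yields 17.

17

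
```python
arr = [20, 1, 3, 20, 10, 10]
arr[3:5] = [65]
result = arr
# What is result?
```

arr starts as [20, 1, 3, 20, 10, 10] (length 6). The slice arr[3:5] covers indices [3, 4] with values [20, 10]. Replacing that slice with [65] (different length) produces [20, 1, 3, 65, 10].

[20, 1, 3, 65, 10]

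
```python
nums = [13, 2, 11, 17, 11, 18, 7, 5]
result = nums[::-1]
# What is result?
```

nums has length 8. The slice nums[::-1] selects indices [7, 6, 5, 4, 3, 2, 1, 0] (7->5, 6->7, 5->18, 4->11, 3->17, 2->11, 1->2, 0->13), giving [5, 7, 18, 11, 17, 11, 2, 13].

[5, 7, 18, 11, 17, 11, 2, 13]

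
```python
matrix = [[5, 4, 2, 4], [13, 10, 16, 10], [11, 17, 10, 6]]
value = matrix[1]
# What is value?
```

matrix has 3 rows. Row 1 is [13, 10, 16, 10].

[13, 10, 16, 10]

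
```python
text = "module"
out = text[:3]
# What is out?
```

text has length 6. The slice text[:3] selects indices [0, 1, 2] (0->'m', 1->'o', 2->'d'), giving 'mod'.

'mod'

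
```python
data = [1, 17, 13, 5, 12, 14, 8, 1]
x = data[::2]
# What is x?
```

data has length 8. The slice data[::2] selects indices [0, 2, 4, 6] (0->1, 2->13, 4->12, 6->8), giving [1, 13, 12, 8].

[1, 13, 12, 8]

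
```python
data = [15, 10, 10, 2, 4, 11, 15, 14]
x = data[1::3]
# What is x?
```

data has length 8. The slice data[1::3] selects indices [1, 4, 7] (1->10, 4->4, 7->14), giving [10, 4, 14].

[10, 4, 14]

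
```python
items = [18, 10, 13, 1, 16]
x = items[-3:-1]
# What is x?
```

items has length 5. The slice items[-3:-1] selects indices [2, 3] (2->13, 3->1), giving [13, 1].

[13, 1]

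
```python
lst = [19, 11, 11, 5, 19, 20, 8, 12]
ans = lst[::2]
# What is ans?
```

lst has length 8. The slice lst[::2] selects indices [0, 2, 4, 6] (0->19, 2->11, 4->19, 6->8), giving [19, 11, 19, 8].

[19, 11, 19, 8]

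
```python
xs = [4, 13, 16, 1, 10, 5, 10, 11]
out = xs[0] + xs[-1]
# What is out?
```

xs has length 8. xs[0] = 4.
xs has length 8. Negative index -1 maps to positive index 8 + (-1) = 7. xs[7] = 11.
Sum: 4 + 11 = 15.

15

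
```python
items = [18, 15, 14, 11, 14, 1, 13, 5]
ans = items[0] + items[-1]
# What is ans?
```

items has length 8. items[0] = 18.
items has length 8. Negative index -1 maps to positive index 8 + (-1) = 7. items[7] = 5.
Sum: 18 + 5 = 23.

23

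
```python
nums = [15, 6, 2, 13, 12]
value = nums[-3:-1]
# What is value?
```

nums has length 5. The slice nums[-3:-1] selects indices [2, 3] (2->2, 3->13), giving [2, 13].

[2, 13]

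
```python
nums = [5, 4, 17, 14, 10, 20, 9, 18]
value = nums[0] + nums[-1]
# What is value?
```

nums has length 8. nums[0] = 5.
nums has length 8. Negative index -1 maps to positive index 8 + (-1) = 7. nums[7] = 18.
Sum: 5 + 18 = 23.

23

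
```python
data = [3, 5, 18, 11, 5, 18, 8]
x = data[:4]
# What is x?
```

data has length 7. The slice data[:4] selects indices [0, 1, 2, 3] (0->3, 1->5, 2->18, 3->11), giving [3, 5, 18, 11].

[3, 5, 18, 11]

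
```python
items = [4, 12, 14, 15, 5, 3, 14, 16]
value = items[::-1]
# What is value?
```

items has length 8. The slice items[::-1] selects indices [7, 6, 5, 4, 3, 2, 1, 0] (7->16, 6->14, 5->3, 4->5, 3->15, 2->14, 1->12, 0->4), giving [16, 14, 3, 5, 15, 14, 12, 4].

[16, 14, 3, 5, 15, 14, 12, 4]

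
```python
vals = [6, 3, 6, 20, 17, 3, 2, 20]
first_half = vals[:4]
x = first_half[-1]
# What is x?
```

vals has length 8. The slice vals[:4] selects indices [0, 1, 2, 3] (0->6, 1->3, 2->6, 3->20), giving [6, 3, 6, 20]. So first_half = [6, 3, 6, 20]. Then first_half[-1] = 20.

20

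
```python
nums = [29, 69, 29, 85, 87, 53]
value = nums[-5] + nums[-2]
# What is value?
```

nums has length 6. Negative index -5 maps to positive index 6 + (-5) = 1. nums[1] = 69.
nums has length 6. Negative index -2 maps to positive index 6 + (-2) = 4. nums[4] = 87.
Sum: 69 + 87 = 156.

156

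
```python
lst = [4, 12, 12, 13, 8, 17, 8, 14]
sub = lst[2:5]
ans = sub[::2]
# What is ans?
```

lst has length 8. The slice lst[2:5] selects indices [2, 3, 4] (2->12, 3->13, 4->8), giving [12, 13, 8]. So sub = [12, 13, 8]. sub has length 3. The slice sub[::2] selects indices [0, 2] (0->12, 2->8), giving [12, 8].

[12, 8]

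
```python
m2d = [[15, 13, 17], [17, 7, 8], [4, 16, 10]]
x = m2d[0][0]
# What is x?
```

m2d[0] = [15, 13, 17]. Taking column 0 of that row yields 15.

15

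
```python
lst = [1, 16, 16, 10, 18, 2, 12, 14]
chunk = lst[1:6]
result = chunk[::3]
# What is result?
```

lst has length 8. The slice lst[1:6] selects indices [1, 2, 3, 4, 5] (1->16, 2->16, 3->10, 4->18, 5->2), giving [16, 16, 10, 18, 2]. So chunk = [16, 16, 10, 18, 2]. chunk has length 5. The slice chunk[::3] selects indices [0, 3] (0->16, 3->18), giving [16, 18].

[16, 18]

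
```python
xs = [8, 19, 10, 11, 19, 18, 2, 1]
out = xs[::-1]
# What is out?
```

xs has length 8. The slice xs[::-1] selects indices [7, 6, 5, 4, 3, 2, 1, 0] (7->1, 6->2, 5->18, 4->19, 3->11, 2->10, 1->19, 0->8), giving [1, 2, 18, 19, 11, 10, 19, 8].

[1, 2, 18, 19, 11, 10, 19, 8]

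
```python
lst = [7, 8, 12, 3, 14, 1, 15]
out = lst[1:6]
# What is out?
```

lst has length 7. The slice lst[1:6] selects indices [1, 2, 3, 4, 5] (1->8, 2->12, 3->3, 4->14, 5->1), giving [8, 12, 3, 14, 1].

[8, 12, 3, 14, 1]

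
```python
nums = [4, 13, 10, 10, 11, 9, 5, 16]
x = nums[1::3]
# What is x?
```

nums has length 8. The slice nums[1::3] selects indices [1, 4, 7] (1->13, 4->11, 7->16), giving [13, 11, 16].

[13, 11, 16]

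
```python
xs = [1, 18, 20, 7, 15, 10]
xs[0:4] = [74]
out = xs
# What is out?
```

xs starts as [1, 18, 20, 7, 15, 10] (length 6). The slice xs[0:4] covers indices [0, 1, 2, 3] with values [1, 18, 20, 7]. Replacing that slice with [74] (different length) produces [74, 15, 10].

[74, 15, 10]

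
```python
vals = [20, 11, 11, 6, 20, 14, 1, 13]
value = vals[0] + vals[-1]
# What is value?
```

vals has length 8. vals[0] = 20.
vals has length 8. Negative index -1 maps to positive index 8 + (-1) = 7. vals[7] = 13.
Sum: 20 + 13 = 33.

33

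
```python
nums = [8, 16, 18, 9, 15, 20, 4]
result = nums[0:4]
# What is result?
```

nums has length 7. The slice nums[0:4] selects indices [0, 1, 2, 3] (0->8, 1->16, 2->18, 3->9), giving [8, 16, 18, 9].

[8, 16, 18, 9]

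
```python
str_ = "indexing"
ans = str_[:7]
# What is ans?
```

str_ has length 8. The slice str_[:7] selects indices [0, 1, 2, 3, 4, 5, 6] (0->'i', 1->'n', 2->'d', 3->'e', 4->'x', 5->'i', 6->'n'), giving 'indexin'.

'indexin'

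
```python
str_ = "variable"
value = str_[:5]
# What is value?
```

str_ has length 8. The slice str_[:5] selects indices [0, 1, 2, 3, 4] (0->'v', 1->'a', 2->'r', 3->'i', 4->'a'), giving 'varia'.

'varia'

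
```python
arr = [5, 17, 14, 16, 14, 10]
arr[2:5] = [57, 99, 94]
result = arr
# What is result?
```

arr starts as [5, 17, 14, 16, 14, 10] (length 6). The slice arr[2:5] covers indices [2, 3, 4] with values [14, 16, 14]. Replacing that slice with [57, 99, 94] (same length) produces [5, 17, 57, 99, 94, 10].

[5, 17, 57, 99, 94, 10]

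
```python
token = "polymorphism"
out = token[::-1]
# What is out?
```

token has length 12. The slice token[::-1] selects indices [11, 10, 9, 8, 7, 6, 5, 4, 3, 2, 1, 0] (11->'m', 10->'s', 9->'i', 8->'h', 7->'p', 6->'r', 5->'o', 4->'m', 3->'y', 2->'l', 1->'o', 0->'p'), giving 'msihpromylop'.

'msihpromylop'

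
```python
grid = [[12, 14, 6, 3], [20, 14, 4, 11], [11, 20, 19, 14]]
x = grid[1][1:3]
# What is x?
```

grid[1] = [20, 14, 4, 11]. grid[1] has length 4. The slice grid[1][1:3] selects indices [1, 2] (1->14, 2->4), giving [14, 4].

[14, 4]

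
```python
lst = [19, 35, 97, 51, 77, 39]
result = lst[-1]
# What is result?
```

lst has length 6. Negative index -1 maps to positive index 6 + (-1) = 5. lst[5] = 39.

39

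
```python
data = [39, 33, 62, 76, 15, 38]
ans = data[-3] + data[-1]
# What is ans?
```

data has length 6. Negative index -3 maps to positive index 6 + (-3) = 3. data[3] = 76.
data has length 6. Negative index -1 maps to positive index 6 + (-1) = 5. data[5] = 38.
Sum: 76 + 38 = 114.

114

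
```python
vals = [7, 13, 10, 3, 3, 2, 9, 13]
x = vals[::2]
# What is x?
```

vals has length 8. The slice vals[::2] selects indices [0, 2, 4, 6] (0->7, 2->10, 4->3, 6->9), giving [7, 10, 3, 9].

[7, 10, 3, 9]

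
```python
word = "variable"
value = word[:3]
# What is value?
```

word has length 8. The slice word[:3] selects indices [0, 1, 2] (0->'v', 1->'a', 2->'r'), giving 'var'.

'var'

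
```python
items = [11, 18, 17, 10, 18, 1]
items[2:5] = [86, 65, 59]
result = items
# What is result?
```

items starts as [11, 18, 17, 10, 18, 1] (length 6). The slice items[2:5] covers indices [2, 3, 4] with values [17, 10, 18]. Replacing that slice with [86, 65, 59] (same length) produces [11, 18, 86, 65, 59, 1].

[11, 18, 86, 65, 59, 1]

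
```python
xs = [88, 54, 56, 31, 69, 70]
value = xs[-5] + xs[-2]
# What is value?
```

xs has length 6. Negative index -5 maps to positive index 6 + (-5) = 1. xs[1] = 54.
xs has length 6. Negative index -2 maps to positive index 6 + (-2) = 4. xs[4] = 69.
Sum: 54 + 69 = 123.

123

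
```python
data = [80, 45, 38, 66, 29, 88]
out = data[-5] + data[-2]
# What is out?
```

data has length 6. Negative index -5 maps to positive index 6 + (-5) = 1. data[1] = 45.
data has length 6. Negative index -2 maps to positive index 6 + (-2) = 4. data[4] = 29.
Sum: 45 + 29 = 74.

74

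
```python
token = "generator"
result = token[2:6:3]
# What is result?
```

token has length 9. The slice token[2:6:3] selects indices [2, 5] (2->'n', 5->'a'), giving 'na'.

'na'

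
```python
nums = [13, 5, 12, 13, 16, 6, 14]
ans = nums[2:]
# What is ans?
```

nums has length 7. The slice nums[2:] selects indices [2, 3, 4, 5, 6] (2->12, 3->13, 4->16, 5->6, 6->14), giving [12, 13, 16, 6, 14].

[12, 13, 16, 6, 14]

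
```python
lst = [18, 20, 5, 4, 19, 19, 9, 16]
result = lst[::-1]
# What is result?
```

lst has length 8. The slice lst[::-1] selects indices [7, 6, 5, 4, 3, 2, 1, 0] (7->16, 6->9, 5->19, 4->19, 3->4, 2->5, 1->20, 0->18), giving [16, 9, 19, 19, 4, 5, 20, 18].

[16, 9, 19, 19, 4, 5, 20, 18]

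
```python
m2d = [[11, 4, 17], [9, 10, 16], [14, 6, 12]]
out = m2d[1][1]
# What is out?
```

m2d[1] = [9, 10, 16]. Taking column 1 of that row yields 10.

10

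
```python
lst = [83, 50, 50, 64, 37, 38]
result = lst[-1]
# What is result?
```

lst has length 6. Negative index -1 maps to positive index 6 + (-1) = 5. lst[5] = 38.

38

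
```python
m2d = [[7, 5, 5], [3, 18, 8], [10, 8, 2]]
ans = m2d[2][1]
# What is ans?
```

m2d[2] = [10, 8, 2]. Taking column 1 of that row yields 8.

8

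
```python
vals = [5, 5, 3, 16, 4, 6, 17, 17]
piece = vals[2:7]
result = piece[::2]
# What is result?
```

vals has length 8. The slice vals[2:7] selects indices [2, 3, 4, 5, 6] (2->3, 3->16, 4->4, 5->6, 6->17), giving [3, 16, 4, 6, 17]. So piece = [3, 16, 4, 6, 17]. piece has length 5. The slice piece[::2] selects indices [0, 2, 4] (0->3, 2->4, 4->17), giving [3, 4, 17].

[3, 4, 17]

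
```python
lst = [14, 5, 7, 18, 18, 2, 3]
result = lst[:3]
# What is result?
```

lst has length 7. The slice lst[:3] selects indices [0, 1, 2] (0->14, 1->5, 2->7), giving [14, 5, 7].

[14, 5, 7]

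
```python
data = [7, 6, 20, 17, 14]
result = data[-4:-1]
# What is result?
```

data has length 5. The slice data[-4:-1] selects indices [1, 2, 3] (1->6, 2->20, 3->17), giving [6, 20, 17].

[6, 20, 17]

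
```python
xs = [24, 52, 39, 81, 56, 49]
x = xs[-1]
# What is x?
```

xs has length 6. Negative index -1 maps to positive index 6 + (-1) = 5. xs[5] = 49.

49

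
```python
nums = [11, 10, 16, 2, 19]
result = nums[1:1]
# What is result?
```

nums has length 5. The slice nums[1:1] resolves to an empty index range, so the result is [].

[]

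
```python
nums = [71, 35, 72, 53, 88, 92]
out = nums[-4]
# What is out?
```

nums has length 6. Negative index -4 maps to positive index 6 + (-4) = 2. nums[2] = 72.

72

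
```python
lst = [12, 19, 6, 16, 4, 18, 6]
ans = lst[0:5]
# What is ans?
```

lst has length 7. The slice lst[0:5] selects indices [0, 1, 2, 3, 4] (0->12, 1->19, 2->6, 3->16, 4->4), giving [12, 19, 6, 16, 4].

[12, 19, 6, 16, 4]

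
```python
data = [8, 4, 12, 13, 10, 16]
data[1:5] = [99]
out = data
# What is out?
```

data starts as [8, 4, 12, 13, 10, 16] (length 6). The slice data[1:5] covers indices [1, 2, 3, 4] with values [4, 12, 13, 10]. Replacing that slice with [99] (different length) produces [8, 99, 16].

[8, 99, 16]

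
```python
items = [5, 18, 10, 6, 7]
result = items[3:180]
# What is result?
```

items has length 5. The slice items[3:180] selects indices [3, 4] (3->6, 4->7), giving [6, 7].

[6, 7]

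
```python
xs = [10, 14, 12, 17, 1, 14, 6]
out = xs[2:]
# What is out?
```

xs has length 7. The slice xs[2:] selects indices [2, 3, 4, 5, 6] (2->12, 3->17, 4->1, 5->14, 6->6), giving [12, 17, 1, 14, 6].

[12, 17, 1, 14, 6]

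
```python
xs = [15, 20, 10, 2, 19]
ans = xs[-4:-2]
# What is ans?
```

xs has length 5. The slice xs[-4:-2] selects indices [1, 2] (1->20, 2->10), giving [20, 10].

[20, 10]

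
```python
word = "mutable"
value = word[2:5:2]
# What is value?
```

word has length 7. The slice word[2:5:2] selects indices [2, 4] (2->'t', 4->'b'), giving 'tb'.

'tb'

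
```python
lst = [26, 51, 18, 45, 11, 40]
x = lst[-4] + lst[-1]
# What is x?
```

lst has length 6. Negative index -4 maps to positive index 6 + (-4) = 2. lst[2] = 18.
lst has length 6. Negative index -1 maps to positive index 6 + (-1) = 5. lst[5] = 40.
Sum: 18 + 40 = 58.

58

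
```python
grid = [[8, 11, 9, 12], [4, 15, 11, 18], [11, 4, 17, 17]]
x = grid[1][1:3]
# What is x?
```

grid[1] = [4, 15, 11, 18]. grid[1] has length 4. The slice grid[1][1:3] selects indices [1, 2] (1->15, 2->11), giving [15, 11].

[15, 11]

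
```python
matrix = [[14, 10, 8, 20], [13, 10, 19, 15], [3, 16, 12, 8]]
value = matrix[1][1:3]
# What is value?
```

matrix[1] = [13, 10, 19, 15]. matrix[1] has length 4. The slice matrix[1][1:3] selects indices [1, 2] (1->10, 2->19), giving [10, 19].

[10, 19]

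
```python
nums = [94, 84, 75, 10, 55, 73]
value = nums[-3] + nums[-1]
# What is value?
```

nums has length 6. Negative index -3 maps to positive index 6 + (-3) = 3. nums[3] = 10.
nums has length 6. Negative index -1 maps to positive index 6 + (-1) = 5. nums[5] = 73.
Sum: 10 + 73 = 83.

83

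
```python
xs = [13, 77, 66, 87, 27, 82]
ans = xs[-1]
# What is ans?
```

xs has length 6. Negative index -1 maps to positive index 6 + (-1) = 5. xs[5] = 82.

82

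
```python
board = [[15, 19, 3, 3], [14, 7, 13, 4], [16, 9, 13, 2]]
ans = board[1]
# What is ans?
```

board has 3 rows. Row 1 is [14, 7, 13, 4].

[14, 7, 13, 4]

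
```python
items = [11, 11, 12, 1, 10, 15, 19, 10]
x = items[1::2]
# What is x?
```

items has length 8. The slice items[1::2] selects indices [1, 3, 5, 7] (1->11, 3->1, 5->15, 7->10), giving [11, 1, 15, 10].

[11, 1, 15, 10]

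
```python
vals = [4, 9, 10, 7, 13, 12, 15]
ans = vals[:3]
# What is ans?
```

vals has length 7. The slice vals[:3] selects indices [0, 1, 2] (0->4, 1->9, 2->10), giving [4, 9, 10].

[4, 9, 10]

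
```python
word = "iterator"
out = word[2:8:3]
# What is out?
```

word has length 8. The slice word[2:8:3] selects indices [2, 5] (2->'e', 5->'t'), giving 'et'.

'et'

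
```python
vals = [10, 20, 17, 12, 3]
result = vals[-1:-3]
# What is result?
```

vals has length 5. The slice vals[-1:-3] resolves to an empty index range, so the result is [].

[]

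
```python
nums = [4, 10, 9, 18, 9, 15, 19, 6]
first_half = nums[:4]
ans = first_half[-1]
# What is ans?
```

nums has length 8. The slice nums[:4] selects indices [0, 1, 2, 3] (0->4, 1->10, 2->9, 3->18), giving [4, 10, 9, 18]. So first_half = [4, 10, 9, 18]. Then first_half[-1] = 18.

18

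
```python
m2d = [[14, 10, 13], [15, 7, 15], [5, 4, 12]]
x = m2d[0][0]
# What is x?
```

m2d[0] = [14, 10, 13]. Taking column 0 of that row yields 14.

14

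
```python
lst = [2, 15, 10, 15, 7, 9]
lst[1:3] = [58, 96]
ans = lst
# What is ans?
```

lst starts as [2, 15, 10, 15, 7, 9] (length 6). The slice lst[1:3] covers indices [1, 2] with values [15, 10]. Replacing that slice with [58, 96] (same length) produces [2, 58, 96, 15, 7, 9].

[2, 58, 96, 15, 7, 9]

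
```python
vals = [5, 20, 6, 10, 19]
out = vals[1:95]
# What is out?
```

vals has length 5. The slice vals[1:95] selects indices [1, 2, 3, 4] (1->20, 2->6, 3->10, 4->19), giving [20, 6, 10, 19].

[20, 6, 10, 19]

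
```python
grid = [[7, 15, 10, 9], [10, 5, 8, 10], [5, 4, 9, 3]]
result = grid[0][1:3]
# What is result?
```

grid[0] = [7, 15, 10, 9]. grid[0] has length 4. The slice grid[0][1:3] selects indices [1, 2] (1->15, 2->10), giving [15, 10].

[15, 10]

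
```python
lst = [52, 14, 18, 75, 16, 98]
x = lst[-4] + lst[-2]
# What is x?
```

lst has length 6. Negative index -4 maps to positive index 6 + (-4) = 2. lst[2] = 18.
lst has length 6. Negative index -2 maps to positive index 6 + (-2) = 4. lst[4] = 16.
Sum: 18 + 16 = 34.

34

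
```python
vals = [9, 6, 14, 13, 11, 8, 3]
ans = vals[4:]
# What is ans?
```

vals has length 7. The slice vals[4:] selects indices [4, 5, 6] (4->11, 5->8, 6->3), giving [11, 8, 3].

[11, 8, 3]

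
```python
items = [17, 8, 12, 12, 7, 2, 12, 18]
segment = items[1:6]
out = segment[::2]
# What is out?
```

items has length 8. The slice items[1:6] selects indices [1, 2, 3, 4, 5] (1->8, 2->12, 3->12, 4->7, 5->2), giving [8, 12, 12, 7, 2]. So segment = [8, 12, 12, 7, 2]. segment has length 5. The slice segment[::2] selects indices [0, 2, 4] (0->8, 2->12, 4->2), giving [8, 12, 2].

[8, 12, 2]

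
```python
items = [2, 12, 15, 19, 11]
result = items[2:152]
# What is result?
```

items has length 5. The slice items[2:152] selects indices [2, 3, 4] (2->15, 3->19, 4->11), giving [15, 19, 11].

[15, 19, 11]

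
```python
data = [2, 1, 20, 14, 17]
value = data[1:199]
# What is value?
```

data has length 5. The slice data[1:199] selects indices [1, 2, 3, 4] (1->1, 2->20, 3->14, 4->17), giving [1, 20, 14, 17].

[1, 20, 14, 17]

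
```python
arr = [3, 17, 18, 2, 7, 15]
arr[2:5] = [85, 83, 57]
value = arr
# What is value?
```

arr starts as [3, 17, 18, 2, 7, 15] (length 6). The slice arr[2:5] covers indices [2, 3, 4] with values [18, 2, 7]. Replacing that slice with [85, 83, 57] (same length) produces [3, 17, 85, 83, 57, 15].

[3, 17, 85, 83, 57, 15]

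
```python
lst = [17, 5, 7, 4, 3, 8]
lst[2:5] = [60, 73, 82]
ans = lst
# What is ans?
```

lst starts as [17, 5, 7, 4, 3, 8] (length 6). The slice lst[2:5] covers indices [2, 3, 4] with values [7, 4, 3]. Replacing that slice with [60, 73, 82] (same length) produces [17, 5, 60, 73, 82, 8].

[17, 5, 60, 73, 82, 8]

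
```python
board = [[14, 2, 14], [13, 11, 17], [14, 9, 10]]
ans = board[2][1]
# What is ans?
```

board[2] = [14, 9, 10]. Taking column 1 of that row yields 9.

9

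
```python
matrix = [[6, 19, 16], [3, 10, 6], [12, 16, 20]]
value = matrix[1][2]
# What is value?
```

matrix[1] = [3, 10, 6]. Taking column 2 of that row yields 6.

6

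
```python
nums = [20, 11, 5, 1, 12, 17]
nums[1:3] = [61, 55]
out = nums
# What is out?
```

nums starts as [20, 11, 5, 1, 12, 17] (length 6). The slice nums[1:3] covers indices [1, 2] with values [11, 5]. Replacing that slice with [61, 55] (same length) produces [20, 61, 55, 1, 12, 17].

[20, 61, 55, 1, 12, 17]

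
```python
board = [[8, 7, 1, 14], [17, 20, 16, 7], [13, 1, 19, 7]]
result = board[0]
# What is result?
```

board has 3 rows. Row 0 is [8, 7, 1, 14].

[8, 7, 1, 14]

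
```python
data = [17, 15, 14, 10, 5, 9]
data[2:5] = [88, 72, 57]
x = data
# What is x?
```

data starts as [17, 15, 14, 10, 5, 9] (length 6). The slice data[2:5] covers indices [2, 3, 4] with values [14, 10, 5]. Replacing that slice with [88, 72, 57] (same length) produces [17, 15, 88, 72, 57, 9].

[17, 15, 88, 72, 57, 9]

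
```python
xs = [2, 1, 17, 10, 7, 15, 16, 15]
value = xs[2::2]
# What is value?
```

xs has length 8. The slice xs[2::2] selects indices [2, 4, 6] (2->17, 4->7, 6->16), giving [17, 7, 16].

[17, 7, 16]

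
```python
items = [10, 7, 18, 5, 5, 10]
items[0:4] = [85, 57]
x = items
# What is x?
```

items starts as [10, 7, 18, 5, 5, 10] (length 6). The slice items[0:4] covers indices [0, 1, 2, 3] with values [10, 7, 18, 5]. Replacing that slice with [85, 57] (different length) produces [85, 57, 5, 10].

[85, 57, 5, 10]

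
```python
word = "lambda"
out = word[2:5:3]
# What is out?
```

word has length 6. The slice word[2:5:3] selects indices [2] (2->'m'), giving 'm'.

'm'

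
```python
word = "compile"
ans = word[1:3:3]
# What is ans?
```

word has length 7. The slice word[1:3:3] selects indices [1] (1->'o'), giving 'o'.

'o'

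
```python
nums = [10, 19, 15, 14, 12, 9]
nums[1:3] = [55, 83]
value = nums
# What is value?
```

nums starts as [10, 19, 15, 14, 12, 9] (length 6). The slice nums[1:3] covers indices [1, 2] with values [19, 15]. Replacing that slice with [55, 83] (same length) produces [10, 55, 83, 14, 12, 9].

[10, 55, 83, 14, 12, 9]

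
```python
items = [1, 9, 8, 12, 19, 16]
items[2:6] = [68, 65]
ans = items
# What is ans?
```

items starts as [1, 9, 8, 12, 19, 16] (length 6). The slice items[2:6] covers indices [2, 3, 4, 5] with values [8, 12, 19, 16]. Replacing that slice with [68, 65] (different length) produces [1, 9, 68, 65].

[1, 9, 68, 65]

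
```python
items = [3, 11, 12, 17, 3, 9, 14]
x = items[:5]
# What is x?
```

items has length 7. The slice items[:5] selects indices [0, 1, 2, 3, 4] (0->3, 1->11, 2->12, 3->17, 4->3), giving [3, 11, 12, 17, 3].

[3, 11, 12, 17, 3]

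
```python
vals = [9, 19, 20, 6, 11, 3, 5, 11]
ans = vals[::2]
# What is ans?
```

vals has length 8. The slice vals[::2] selects indices [0, 2, 4, 6] (0->9, 2->20, 4->11, 6->5), giving [9, 20, 11, 5].

[9, 20, 11, 5]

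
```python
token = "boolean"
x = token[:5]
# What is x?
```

token has length 7. The slice token[:5] selects indices [0, 1, 2, 3, 4] (0->'b', 1->'o', 2->'o', 3->'l', 4->'e'), giving 'boole'.

'boole'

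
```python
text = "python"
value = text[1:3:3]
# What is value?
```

text has length 6. The slice text[1:3:3] selects indices [1] (1->'y'), giving 'y'.

'y'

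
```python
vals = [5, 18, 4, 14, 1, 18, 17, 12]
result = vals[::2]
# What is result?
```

vals has length 8. The slice vals[::2] selects indices [0, 2, 4, 6] (0->5, 2->4, 4->1, 6->17), giving [5, 4, 1, 17].

[5, 4, 1, 17]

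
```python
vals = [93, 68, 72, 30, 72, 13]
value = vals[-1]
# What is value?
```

vals has length 6. Negative index -1 maps to positive index 6 + (-1) = 5. vals[5] = 13.

13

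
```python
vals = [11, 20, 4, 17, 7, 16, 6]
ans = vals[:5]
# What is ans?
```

vals has length 7. The slice vals[:5] selects indices [0, 1, 2, 3, 4] (0->11, 1->20, 2->4, 3->17, 4->7), giving [11, 20, 4, 17, 7].

[11, 20, 4, 17, 7]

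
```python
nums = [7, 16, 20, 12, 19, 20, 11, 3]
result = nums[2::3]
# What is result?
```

nums has length 8. The slice nums[2::3] selects indices [2, 5] (2->20, 5->20), giving [20, 20].

[20, 20]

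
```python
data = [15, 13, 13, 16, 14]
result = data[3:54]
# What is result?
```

data has length 5. The slice data[3:54] selects indices [3, 4] (3->16, 4->14), giving [16, 14].

[16, 14]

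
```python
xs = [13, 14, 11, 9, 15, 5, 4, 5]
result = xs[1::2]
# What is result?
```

xs has length 8. The slice xs[1::2] selects indices [1, 3, 5, 7] (1->14, 3->9, 5->5, 7->5), giving [14, 9, 5, 5].

[14, 9, 5, 5]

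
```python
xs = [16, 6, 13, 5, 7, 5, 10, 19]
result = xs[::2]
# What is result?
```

xs has length 8. The slice xs[::2] selects indices [0, 2, 4, 6] (0->16, 2->13, 4->7, 6->10), giving [16, 13, 7, 10].

[16, 13, 7, 10]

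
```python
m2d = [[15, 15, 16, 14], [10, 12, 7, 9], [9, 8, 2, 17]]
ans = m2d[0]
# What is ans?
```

m2d has 3 rows. Row 0 is [15, 15, 16, 14].

[15, 15, 16, 14]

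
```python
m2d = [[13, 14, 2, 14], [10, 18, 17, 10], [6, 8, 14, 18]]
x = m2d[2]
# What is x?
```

m2d has 3 rows. Row 2 is [6, 8, 14, 18].

[6, 8, 14, 18]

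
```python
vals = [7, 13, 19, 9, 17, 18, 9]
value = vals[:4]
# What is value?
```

vals has length 7. The slice vals[:4] selects indices [0, 1, 2, 3] (0->7, 1->13, 2->19, 3->9), giving [7, 13, 19, 9].

[7, 13, 19, 9]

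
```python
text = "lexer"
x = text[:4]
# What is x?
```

text has length 5. The slice text[:4] selects indices [0, 1, 2, 3] (0->'l', 1->'e', 2->'x', 3->'e'), giving 'lexe'.

'lexe'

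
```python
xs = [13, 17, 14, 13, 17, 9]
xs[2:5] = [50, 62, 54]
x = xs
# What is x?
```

xs starts as [13, 17, 14, 13, 17, 9] (length 6). The slice xs[2:5] covers indices [2, 3, 4] with values [14, 13, 17]. Replacing that slice with [50, 62, 54] (same length) produces [13, 17, 50, 62, 54, 9].

[13, 17, 50, 62, 54, 9]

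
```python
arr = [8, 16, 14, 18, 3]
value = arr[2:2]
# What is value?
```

arr has length 5. The slice arr[2:2] resolves to an empty index range, so the result is [].

[]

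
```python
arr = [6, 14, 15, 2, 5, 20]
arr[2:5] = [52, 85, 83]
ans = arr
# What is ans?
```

arr starts as [6, 14, 15, 2, 5, 20] (length 6). The slice arr[2:5] covers indices [2, 3, 4] with values [15, 2, 5]. Replacing that slice with [52, 85, 83] (same length) produces [6, 14, 52, 85, 83, 20].

[6, 14, 52, 85, 83, 20]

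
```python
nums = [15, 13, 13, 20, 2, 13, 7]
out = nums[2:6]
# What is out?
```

nums has length 7. The slice nums[2:6] selects indices [2, 3, 4, 5] (2->13, 3->20, 4->2, 5->13), giving [13, 20, 2, 13].

[13, 20, 2, 13]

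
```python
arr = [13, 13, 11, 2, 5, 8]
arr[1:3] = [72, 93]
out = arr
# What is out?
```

arr starts as [13, 13, 11, 2, 5, 8] (length 6). The slice arr[1:3] covers indices [1, 2] with values [13, 11]. Replacing that slice with [72, 93] (same length) produces [13, 72, 93, 2, 5, 8].

[13, 72, 93, 2, 5, 8]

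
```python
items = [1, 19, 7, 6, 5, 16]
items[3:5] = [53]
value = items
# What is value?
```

items starts as [1, 19, 7, 6, 5, 16] (length 6). The slice items[3:5] covers indices [3, 4] with values [6, 5]. Replacing that slice with [53] (different length) produces [1, 19, 7, 53, 16].

[1, 19, 7, 53, 16]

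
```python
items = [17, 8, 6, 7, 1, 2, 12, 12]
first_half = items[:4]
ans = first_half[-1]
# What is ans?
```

items has length 8. The slice items[:4] selects indices [0, 1, 2, 3] (0->17, 1->8, 2->6, 3->7), giving [17, 8, 6, 7]. So first_half = [17, 8, 6, 7]. Then first_half[-1] = 7.

7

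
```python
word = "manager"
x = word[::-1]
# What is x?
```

word has length 7. The slice word[::-1] selects indices [6, 5, 4, 3, 2, 1, 0] (6->'r', 5->'e', 4->'g', 3->'a', 2->'n', 1->'a', 0->'m'), giving 'reganam'.

'reganam'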